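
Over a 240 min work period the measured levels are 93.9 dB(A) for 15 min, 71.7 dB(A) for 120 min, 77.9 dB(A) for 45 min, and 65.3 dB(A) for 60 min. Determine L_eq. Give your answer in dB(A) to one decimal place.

82.4 dB(A)

The energy average is taken in the linear domain: L_eq = 10·log₁₀[(Σ tᵢ·10^(Lᵢ/10))/T], T = 240 min.
Σ tᵢ·10^(Lᵢ/10) = 15·10^(93.9/10) + 120·10^(71.7/10) + 45·10^(77.9/10) + 60·10^(65.3/10) = 4.157e+10.
L_eq = 10·log₁₀(4.157e+10/240) = 82.39 dB(A).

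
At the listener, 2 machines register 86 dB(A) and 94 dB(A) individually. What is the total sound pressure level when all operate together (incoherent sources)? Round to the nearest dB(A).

Incoherent sources combine by intensity addition: L_total = 10·log₁₀(Σ 10^(L_i/10)).
Σ 10^(L/10) = 10^(86/10) + 10^(94/10) = 2.910e+09.
L_total = 10·log₁₀(2.910e+09) = 94.64 dB(A).

95 dB(A)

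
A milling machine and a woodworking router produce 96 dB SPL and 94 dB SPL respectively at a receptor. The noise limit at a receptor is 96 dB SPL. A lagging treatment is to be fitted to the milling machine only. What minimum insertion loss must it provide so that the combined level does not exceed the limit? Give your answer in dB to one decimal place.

4.3 dB

Fixed contribution from the other source: Σ 10^(L/10) = 10^(94/10) = 2.512e+09 (94.00 dB SPL).
To meet 96 dB SPL overall, the treated milling machine may contribute at most 10^(96/10) − 2.512e+09 = 1.469e+09, i.e. 91.67 dB SPL.
So the milling machine must be reduced from 96 to 91.67 dB SPL: IL = 4.33 dB.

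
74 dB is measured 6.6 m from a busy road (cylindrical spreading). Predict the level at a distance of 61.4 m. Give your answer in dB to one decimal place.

64.3 dB

For a line source, L₂ = L₁ − 10·log₁₀(r₂/r₁).
L₂ = 74 − 10·log₁₀(61.4/6.6) = 74 − 9.686 = 64.31 dB.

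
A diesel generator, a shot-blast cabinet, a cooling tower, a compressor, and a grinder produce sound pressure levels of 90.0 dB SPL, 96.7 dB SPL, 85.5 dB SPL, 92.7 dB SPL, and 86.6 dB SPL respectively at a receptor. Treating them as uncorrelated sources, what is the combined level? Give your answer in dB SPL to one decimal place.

For uncorrelated sources the intensities add, so convert each level to linear form, sum, and take 10·log₁₀ of the total.
Σ 10^(L/10) = 10^(90.0/10) + 10^(96.7/10) + 10^(85.5/10) + 10^(92.7/10) + 10^(86.6/10) = 8.351e+09.
L_total = 10·log₁₀(8.351e+09) = 99.22 dB SPL.

99.2 dB SPL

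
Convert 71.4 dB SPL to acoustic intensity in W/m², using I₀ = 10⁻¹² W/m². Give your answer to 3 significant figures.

1.38e-05 W/m²

I/I₀ = 10^(71.4/10) = 1.38e+07, so I = 1.38e+07 × 10⁻¹² W/m².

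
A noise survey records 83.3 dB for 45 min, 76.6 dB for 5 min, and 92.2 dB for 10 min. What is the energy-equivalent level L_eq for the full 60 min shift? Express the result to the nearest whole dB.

86 dB

L_eq = 10·log₁₀[(1/T)·Σ tᵢ·10^(Lᵢ/10)] with T = 60 min.
Σ tᵢ·10^(Lᵢ/10) = 45·10^(83.3/10) + 5·10^(76.6/10) + 10·10^(92.2/10) = 2.645e+10.
L_eq = 10·log₁₀(2.645e+10/60) = 86.44 dB.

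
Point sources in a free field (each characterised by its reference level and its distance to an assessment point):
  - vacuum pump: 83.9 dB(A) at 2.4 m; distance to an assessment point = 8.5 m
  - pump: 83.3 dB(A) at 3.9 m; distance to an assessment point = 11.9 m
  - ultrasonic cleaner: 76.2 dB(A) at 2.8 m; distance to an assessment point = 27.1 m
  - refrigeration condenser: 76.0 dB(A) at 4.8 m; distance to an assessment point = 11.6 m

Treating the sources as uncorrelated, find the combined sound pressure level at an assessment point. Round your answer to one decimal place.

77.0 dB(A)

Apply inverse-square spreading to bring every level to the receiver, then sum 10^(L/10).
vacuum pump: 83.9 − 20·log₁₀(8.5/2.4) = 83.9 − 10.98 = 72.92 dB(A).
pump: 83.3 − 20·log₁₀(11.9/3.9) = 83.3 − 9.69 = 73.61 dB(A).
ultrasonic cleaner: 76.2 − 20·log₁₀(27.1/2.8) = 76.2 − 19.72 = 56.48 dB(A).
refrigeration condenser: 76.0 − 20·log₁₀(11.6/4.8) = 76.0 − 7.66 = 68.34 dB(A).
Σ 10^(L/10) = 4.979e+07 → L_total = 10·log₁₀(4.979e+07) = 76.97 dB(A).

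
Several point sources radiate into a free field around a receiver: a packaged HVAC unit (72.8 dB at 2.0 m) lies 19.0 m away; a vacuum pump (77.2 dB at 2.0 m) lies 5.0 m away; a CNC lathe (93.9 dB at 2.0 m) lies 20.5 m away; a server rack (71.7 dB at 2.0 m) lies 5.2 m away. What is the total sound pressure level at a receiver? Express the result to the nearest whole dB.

Apply inverse-square spreading to bring every level to the receiver, then sum 10^(L/10).
packaged HVAC unit: 72.8 − 20·log₁₀(19.0/2.0) = 72.8 − 19.55 = 53.25 dB.
vacuum pump: 77.2 − 20·log₁₀(5.0/2.0) = 77.2 − 7.96 = 69.24 dB.
CNC lathe: 93.9 − 20·log₁₀(20.5/2.0) = 93.9 − 20.21 = 73.69 dB.
server rack: 71.7 − 20·log₁₀(5.2/2.0) = 71.7 − 8.30 = 63.40 dB.
Σ 10^(L/10) = 3.416e+07 → L_total = 10·log₁₀(3.416e+07) = 75.34 dB.

75 dB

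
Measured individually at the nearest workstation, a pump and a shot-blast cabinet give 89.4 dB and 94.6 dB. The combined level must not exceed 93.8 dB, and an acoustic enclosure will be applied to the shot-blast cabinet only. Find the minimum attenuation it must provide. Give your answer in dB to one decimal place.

Everything except the shot-blast cabinet sums to 10^(89.4/10) = 8.710e+08 in linear terms, 89.40 dB.
To meet 93.8 dB overall, the treated shot-blast cabinet may contribute at most 10^(93.8/10) − 8.710e+08 = 1.528e+09, i.e. 91.84 dB.
Required insertion loss = 94.6 − 91.84 = 2.76 dB.

2.8 dB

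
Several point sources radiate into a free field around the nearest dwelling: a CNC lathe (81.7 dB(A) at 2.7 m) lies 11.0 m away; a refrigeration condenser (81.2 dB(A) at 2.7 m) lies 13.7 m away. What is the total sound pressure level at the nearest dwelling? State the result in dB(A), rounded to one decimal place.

71.5 dB(A)

Apply inverse-square spreading to bring every level to the receiver, then sum 10^(L/10).
CNC lathe: 81.7 − 20·log₁₀(11.0/2.7) = 81.7 − 12.20 = 69.50 dB(A).
refrigeration condenser: 81.2 − 20·log₁₀(13.7/2.7) = 81.2 − 14.11 = 67.09 dB(A).
Σ 10^(L/10) = 1.403e+07 → L_total = 10·log₁₀(1.403e+07) = 71.47 dB(A).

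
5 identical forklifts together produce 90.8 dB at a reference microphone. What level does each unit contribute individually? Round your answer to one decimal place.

For N identical incoherent sources L_total = L₁ + 10·log₁₀ N, so L₁ = 90.8 − 10·log₁₀(5) = 90.8 − 6.990.

83.8 dB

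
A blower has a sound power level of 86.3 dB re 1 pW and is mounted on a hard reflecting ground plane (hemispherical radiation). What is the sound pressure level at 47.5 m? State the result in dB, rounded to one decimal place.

44.8 dB

The power spreads over a hemisphere of area 2π·r², so L_p = L_w − 10·log₁₀(2π·r²).
2π·r² = 1.418e+04 m², 10·log₁₀ of that is 41.516 dB.
L_p = 86.3 − 41.516 = 44.78 dB.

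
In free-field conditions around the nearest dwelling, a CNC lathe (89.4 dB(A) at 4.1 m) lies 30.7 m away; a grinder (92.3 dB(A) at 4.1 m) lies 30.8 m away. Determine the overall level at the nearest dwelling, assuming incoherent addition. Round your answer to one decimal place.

76.6 dB(A)

Apply inverse-square spreading to bring every level to the receiver, then sum 10^(L/10).
CNC lathe: 89.4 − 20·log₁₀(30.7/4.1) = 89.4 − 17.49 = 71.91 dB(A).
grinder: 92.3 − 20·log₁₀(30.8/4.1) = 92.3 − 17.52 = 74.78 dB(A).
Σ 10^(L/10) = 4.563e+07 → L_total = 10·log₁₀(4.563e+07) = 76.59 dB(A).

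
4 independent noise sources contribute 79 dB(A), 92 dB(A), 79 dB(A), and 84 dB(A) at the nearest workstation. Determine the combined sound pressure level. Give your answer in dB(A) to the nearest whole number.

93 dB(A)

Incoherent sources combine by intensity addition: L_total = 10·log₁₀(Σ 10^(L_i/10)).
Σ 10^(L/10) = 10^(79/10) + 10^(92/10) + 10^(79/10) + 10^(84/10) = 1.995e+09.
L_total = 10·log₁₀(1.995e+09) = 93.00 dB(A).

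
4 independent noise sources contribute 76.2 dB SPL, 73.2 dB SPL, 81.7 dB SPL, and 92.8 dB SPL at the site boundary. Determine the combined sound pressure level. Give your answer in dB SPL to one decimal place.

93.3 dB SPL

For uncorrelated sources the intensities add, so convert each level to linear form, sum, and take 10·log₁₀ of the total.
Σ 10^(L/10) = 10^(76.2/10) + 10^(73.2/10) + 10^(81.7/10) + 10^(92.8/10) = 2.116e+09.
L_total = 10·log₁₀(2.116e+09) = 93.26 dB SPL.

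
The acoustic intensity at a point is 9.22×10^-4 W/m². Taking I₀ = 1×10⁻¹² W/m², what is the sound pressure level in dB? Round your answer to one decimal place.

Dividing by I₀ shifts the exponent by 12: I/I₀ = 9.22×10^8.
L = 10·(0.9647 + 8) = 89.65 dB.

89.6 dB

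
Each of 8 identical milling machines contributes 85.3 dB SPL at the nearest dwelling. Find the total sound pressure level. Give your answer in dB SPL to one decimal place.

With 8 equal, uncorrelated contributions the intensity is 8× that of one unit, giving a rise of 10·log₁₀ 8.
L_total = 85.3 + 10·log₁₀(8) = 85.3 + 9.031 = 94.33 dB SPL.

94.3 dB SPL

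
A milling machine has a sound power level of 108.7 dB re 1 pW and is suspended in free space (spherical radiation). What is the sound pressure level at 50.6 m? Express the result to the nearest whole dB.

Free-field spherical radiation: L_p = L_w − 10·log₁₀(4π·r²), r = 50.6 m.
4π·r² = 3.217e+04 m², 10·log₁₀ of that is 45.075 dB.
L_p = 108.7 − 45.075 = 63.62 dB.

64 dB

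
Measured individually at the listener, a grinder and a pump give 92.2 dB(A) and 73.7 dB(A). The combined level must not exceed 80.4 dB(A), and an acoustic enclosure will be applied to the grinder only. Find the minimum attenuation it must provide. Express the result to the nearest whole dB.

The untreated sources together contribute 10^(73.7/10) = 2.344e+07, i.e. 73.70 dB(A).
The limit corresponds to 10^(80.4/10) = 1.096e+08; subtracting the fixed part leaves 8.621e+07 for the grinder, i.e. 79.36 dB(A).
So the grinder must be reduced from 92.2 to 79.36 dB(A): IL = 12.84 dB.

13 dB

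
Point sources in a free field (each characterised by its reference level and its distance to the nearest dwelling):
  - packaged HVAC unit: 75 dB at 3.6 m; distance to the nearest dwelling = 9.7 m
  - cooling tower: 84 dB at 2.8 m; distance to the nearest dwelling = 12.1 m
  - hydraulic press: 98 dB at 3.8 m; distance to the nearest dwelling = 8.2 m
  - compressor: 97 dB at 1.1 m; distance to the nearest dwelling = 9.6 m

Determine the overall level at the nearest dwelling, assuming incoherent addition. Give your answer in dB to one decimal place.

91.6 dB

Apply inverse-square spreading to bring every level to the receiver, then sum 10^(L/10).
packaged HVAC unit: 75 − 20·log₁₀(9.7/3.6) = 75 − 8.61 = 66.39 dB.
cooling tower: 84 − 20·log₁₀(12.1/2.8) = 84 − 12.71 = 71.29 dB.
hydraulic press: 98 − 20·log₁₀(8.2/3.8) = 98 − 6.68 = 91.32 dB.
compressor: 97 − 20·log₁₀(9.6/1.1) = 97 − 18.82 = 78.18 dB.
Σ 10^(L/10) = 1.439e+09 → L_total = 10·log₁₀(1.439e+09) = 91.58 dB.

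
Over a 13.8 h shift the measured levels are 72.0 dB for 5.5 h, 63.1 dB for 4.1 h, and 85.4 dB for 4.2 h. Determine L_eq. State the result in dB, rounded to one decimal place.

80.5 dB

The energy average is taken in the linear domain: L_eq = 10·log₁₀[(Σ tᵢ·10^(Lᵢ/10))/T], T = 13.8 h.
Σ tᵢ·10^(Lᵢ/10) = 5.5·10^(72.0/10) + 4.1·10^(63.1/10) + 4.2·10^(85.4/10) = 1.552e+09.
L_eq = 10·log₁₀(1.552e+09/13.8) = 80.51 dB.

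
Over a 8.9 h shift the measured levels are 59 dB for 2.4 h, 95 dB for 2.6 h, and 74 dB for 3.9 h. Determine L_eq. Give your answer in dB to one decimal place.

The energy average is taken in the linear domain: L_eq = 10·log₁₀[(Σ tᵢ·10^(Lᵢ/10))/T], T = 8.9 h.
Σ tᵢ·10^(Lᵢ/10) = 2.4·10^(59/10) + 2.6·10^(95/10) + 3.9·10^(74/10) = 8.322e+09.
L_eq = 10·log₁₀(8.322e+09/8.9) = 89.71 dB.

89.7 dB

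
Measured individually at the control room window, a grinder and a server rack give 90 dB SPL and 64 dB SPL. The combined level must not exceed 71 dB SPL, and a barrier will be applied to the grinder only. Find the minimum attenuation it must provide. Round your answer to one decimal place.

The untreated sources together contribute 10^(64/10) = 2.512e+06, i.e. 64.00 dB SPL.
The limit corresponds to 10^(71/10) = 1.259e+07; subtracting the fixed part leaves 1.008e+07 for the grinder, i.e. 70.03 dB SPL.
Required insertion loss = 90 − 70.03 = 19.97 dB.

20.0 dB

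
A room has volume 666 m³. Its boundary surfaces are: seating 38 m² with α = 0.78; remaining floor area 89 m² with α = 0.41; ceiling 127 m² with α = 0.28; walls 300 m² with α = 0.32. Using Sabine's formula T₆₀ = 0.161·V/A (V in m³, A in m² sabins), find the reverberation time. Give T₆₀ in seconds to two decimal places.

Total absorption A = 38·0.78 + 89·0.41 + 127·0.28 + 300·0.32 = 197.69 m² sabins.
T₆₀ = 0.161 × 666 / 197.69 = 0.542 s.

0.54 s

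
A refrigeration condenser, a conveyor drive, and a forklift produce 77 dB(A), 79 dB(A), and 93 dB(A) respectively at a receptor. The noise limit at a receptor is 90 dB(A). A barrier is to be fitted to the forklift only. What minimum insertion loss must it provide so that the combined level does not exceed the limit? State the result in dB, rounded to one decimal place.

The untreated sources together contribute 10^(77/10) + 10^(79/10) = 1.296e+08, i.e. 81.12 dB(A).
The limit corresponds to 10^(90/10) = 1.000e+09; subtracting the fixed part leaves 8.704e+08 for the forklift, i.e. 89.40 dB(A).
Required insertion loss = 93 − 89.40 = 3.60 dB.

3.6 dB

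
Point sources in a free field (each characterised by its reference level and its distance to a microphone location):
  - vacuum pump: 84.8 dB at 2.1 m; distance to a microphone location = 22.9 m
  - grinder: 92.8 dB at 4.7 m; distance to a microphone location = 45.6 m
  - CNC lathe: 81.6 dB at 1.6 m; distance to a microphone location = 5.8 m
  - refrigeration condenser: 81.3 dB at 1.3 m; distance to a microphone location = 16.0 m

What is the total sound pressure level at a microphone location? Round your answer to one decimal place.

First find each source's level at the receiver (point-source: −20·log₁₀(r/r_ref)), then combine on an intensity basis.
vacuum pump: 84.8 − 20·log₁₀(22.9/2.1) = 84.8 − 20.75 = 64.05 dB.
grinder: 92.8 − 20·log₁₀(45.6/4.7) = 92.8 − 19.74 = 73.06 dB.
CNC lathe: 81.6 − 20·log₁₀(5.8/1.6) = 81.6 − 11.19 = 70.41 dB.
refrigeration condenser: 81.3 − 20·log₁₀(16.0/1.3) = 81.3 − 21.80 = 59.50 dB.
Σ 10^(L/10) = 3.467e+07 → L_total = 10·log₁₀(3.467e+07) = 75.40 dB.

75.4 dB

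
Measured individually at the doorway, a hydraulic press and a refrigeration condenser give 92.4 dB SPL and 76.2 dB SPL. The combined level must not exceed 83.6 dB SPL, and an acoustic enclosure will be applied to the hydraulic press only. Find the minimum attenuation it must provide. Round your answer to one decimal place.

Fixed contribution from the other source: Σ 10^(L/10) = 10^(76.2/10) = 4.169e+07 (76.20 dB SPL).
The limit corresponds to 10^(83.6/10) = 2.291e+08; subtracting the fixed part leaves 1.874e+08 for the hydraulic press, i.e. 82.73 dB SPL.
So the hydraulic press must be reduced from 92.4 to 82.73 dB SPL: IL = 9.67 dB.

9.7 dB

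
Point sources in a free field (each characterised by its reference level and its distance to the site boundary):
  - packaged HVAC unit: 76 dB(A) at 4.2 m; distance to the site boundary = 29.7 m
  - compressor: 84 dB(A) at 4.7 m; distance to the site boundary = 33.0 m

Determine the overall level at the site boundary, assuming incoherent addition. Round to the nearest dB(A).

Apply inverse-square spreading to bring every level to the receiver, then sum 10^(L/10).
packaged HVAC unit: 76 − 20·log₁₀(29.7/4.2) = 76 − 16.99 = 59.01 dB(A).
compressor: 84 − 20·log₁₀(33.0/4.7) = 84 − 16.93 = 67.07 dB(A).
Σ 10^(L/10) = 5.891e+06 → L_total = 10·log₁₀(5.891e+06) = 67.70 dB(A).

68 dB(A)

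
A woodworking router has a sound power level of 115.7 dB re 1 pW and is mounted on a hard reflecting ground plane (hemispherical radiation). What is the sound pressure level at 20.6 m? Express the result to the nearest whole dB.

Free-field hemispherical radiation: L_p = L_w − 10·log₁₀(2π·r²), r = 20.6 m.
2π·r² = 2666 m², 10·log₁₀ of that is 34.259 dB.
L_p = 115.7 − 34.259 = 81.44 dB.

81 dB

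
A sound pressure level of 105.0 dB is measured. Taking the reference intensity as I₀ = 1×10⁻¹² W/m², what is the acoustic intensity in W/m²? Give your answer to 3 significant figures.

L = 10·log₁₀(I/I₀) ⇒ I = I₀·10^(L/10) = 10⁻¹² × 10^10.50.

0.0316 W/m²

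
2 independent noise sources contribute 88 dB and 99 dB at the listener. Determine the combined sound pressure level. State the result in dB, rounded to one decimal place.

For uncorrelated sources the intensities add, so convert each level to linear form, sum, and take 10·log₁₀ of the total.
Σ 10^(L/10) = 10^(88/10) + 10^(99/10) = 8.574e+09.
L_total = 10·log₁₀(8.574e+09) = 99.33 dB.

99.3 dB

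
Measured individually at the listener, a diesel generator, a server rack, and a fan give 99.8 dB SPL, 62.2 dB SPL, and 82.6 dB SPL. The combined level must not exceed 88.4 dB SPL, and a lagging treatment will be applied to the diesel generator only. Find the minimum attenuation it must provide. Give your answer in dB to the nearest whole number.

Everything except the diesel generator sums to 10^(62.2/10) + 10^(82.6/10) = 1.836e+08 in linear terms, 82.64 dB SPL.
The limit corresponds to 10^(88.4/10) = 6.918e+08; subtracting the fixed part leaves 5.082e+08 for the diesel generator, i.e. 87.06 dB SPL.
So the diesel generator must be reduced from 99.8 to 87.06 dB SPL: IL = 12.74 dB.

13 dB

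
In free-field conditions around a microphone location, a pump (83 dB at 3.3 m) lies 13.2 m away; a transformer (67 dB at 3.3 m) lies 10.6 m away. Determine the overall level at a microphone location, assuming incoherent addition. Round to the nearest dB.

71 dB

First find each source's level at the receiver (point-source: −20·log₁₀(r/r_ref)), then combine on an intensity basis.
pump: 83 − 20·log₁₀(13.2/3.3) = 83 − 12.04 = 70.96 dB.
transformer: 67 − 20·log₁₀(10.6/3.3) = 67 − 10.14 = 56.86 dB.
Σ 10^(L/10) = 1.296e+07 → L_total = 10·log₁₀(1.296e+07) = 71.12 dB.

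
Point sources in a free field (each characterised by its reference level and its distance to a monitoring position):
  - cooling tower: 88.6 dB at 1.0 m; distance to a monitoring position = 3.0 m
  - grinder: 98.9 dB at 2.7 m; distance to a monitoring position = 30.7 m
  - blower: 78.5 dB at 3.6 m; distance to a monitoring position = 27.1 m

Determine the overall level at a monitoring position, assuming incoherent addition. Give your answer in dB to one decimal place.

81.5 dB

Apply inverse-square spreading to bring every level to the receiver, then sum 10^(L/10).
cooling tower: 88.6 − 20·log₁₀(3.0/1.0) = 88.6 − 9.54 = 79.06 dB.
grinder: 98.9 − 20·log₁₀(30.7/2.7) = 98.9 − 21.12 = 77.78 dB.
blower: 78.5 − 20·log₁₀(27.1/3.6) = 78.5 − 17.53 = 60.97 dB.
Σ 10^(L/10) = 1.418e+08 → L_total = 10·log₁₀(1.418e+08) = 81.52 dB.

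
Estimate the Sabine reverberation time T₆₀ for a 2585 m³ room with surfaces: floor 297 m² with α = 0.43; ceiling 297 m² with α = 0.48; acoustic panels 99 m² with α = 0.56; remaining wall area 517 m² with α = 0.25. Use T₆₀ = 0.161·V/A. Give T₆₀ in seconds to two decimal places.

0.91 s

A = Σ Sᵢαᵢ = 297·0.43 + 297·0.48 + 99·0.56 + 517·0.25 = 454.96 m².
T₆₀ = 0.161·V/A = 0.161·2585/454.96 = 0.915 s.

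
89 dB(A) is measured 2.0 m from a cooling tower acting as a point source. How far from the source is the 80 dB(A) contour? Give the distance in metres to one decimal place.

5.6 m

The 9.0 dB drop corresponds to a distance ratio of 10^(9.0/20) for a point source.
r₂ = 2.0·10^((89−80)/20) = 2.0·10^(9.0/20) = 5.64 m.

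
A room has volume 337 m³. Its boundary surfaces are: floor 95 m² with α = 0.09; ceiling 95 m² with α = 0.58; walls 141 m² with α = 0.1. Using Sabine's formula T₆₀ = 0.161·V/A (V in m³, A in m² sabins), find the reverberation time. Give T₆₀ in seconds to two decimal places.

0.70 s

A = Σ Sᵢαᵢ = 95·0.09 + 95·0.58 + 141·0.1 = 77.75 m².
T₆₀ = 0.161·V/A = 0.161·337/77.75 = 0.698 s.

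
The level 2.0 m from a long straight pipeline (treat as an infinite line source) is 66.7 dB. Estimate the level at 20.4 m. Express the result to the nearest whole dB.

57 dB

For a line source, L₂ = L₁ − 10·log₁₀(r₂/r₁).
L₂ = 66.7 − 10·log₁₀(20.4/2.0) = 66.7 − 10.086 = 56.61 dB.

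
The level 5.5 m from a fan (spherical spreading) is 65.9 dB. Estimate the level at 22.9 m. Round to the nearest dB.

54 dB

Point-source attenuation: ΔL = 20·log₁₀(r₂/r₁) = 20·log₁₀(22.9/5.5) = 12.389 dB.
L₂ = 65.9 − 20·log₁₀(22.9/5.5) = 65.9 − 12.389 = 53.51 dB.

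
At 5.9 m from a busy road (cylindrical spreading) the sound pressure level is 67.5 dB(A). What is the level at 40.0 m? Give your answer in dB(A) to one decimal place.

For a line source, L₂ = L₁ − 10·log₁₀(r₂/r₁).
L₂ = 67.5 − 10·log₁₀(40.0/5.9) = 67.5 − 8.312 = 59.19 dB(A).

59.2 dB(A)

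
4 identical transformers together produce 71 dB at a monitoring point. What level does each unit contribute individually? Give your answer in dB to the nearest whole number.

For N identical incoherent sources L_total = L₁ + 10·log₁₀ N, so L₁ = 71 − 10·log₁₀(4) = 71 − 6.021.

65 dB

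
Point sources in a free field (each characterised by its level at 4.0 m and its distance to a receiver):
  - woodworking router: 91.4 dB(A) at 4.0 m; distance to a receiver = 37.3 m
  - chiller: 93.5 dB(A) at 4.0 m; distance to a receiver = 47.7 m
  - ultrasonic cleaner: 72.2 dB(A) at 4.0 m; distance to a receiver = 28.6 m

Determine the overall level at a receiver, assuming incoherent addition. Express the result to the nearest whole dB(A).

First find each source's level at the receiver (point-source: −20·log₁₀(r/r_ref)), then combine on an intensity basis.
woodworking router: 91.4 − 20·log₁₀(37.3/4.0) = 91.4 − 19.39 = 72.01 dB(A).
chiller: 93.5 − 20·log₁₀(47.7/4.0) = 93.5 − 21.53 = 71.97 dB(A).
ultrasonic cleaner: 72.2 − 20·log₁₀(28.6/4.0) = 72.2 − 17.09 = 55.11 dB(A).
Σ 10^(L/10) = 3.194e+07 → L_total = 10·log₁₀(3.194e+07) = 75.04 dB(A).

75 dB(A)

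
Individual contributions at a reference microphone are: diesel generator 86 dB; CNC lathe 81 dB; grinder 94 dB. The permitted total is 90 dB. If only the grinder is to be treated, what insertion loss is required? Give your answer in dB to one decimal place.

Everything except the grinder sums to 10^(86/10) + 10^(81/10) = 5.240e+08 in linear terms, 87.19 dB.
The limit corresponds to 10^(90/10) = 1.000e+09; subtracting the fixed part leaves 4.760e+08 for the grinder, i.e. 86.78 dB.
Required insertion loss = 94 − 86.78 = 7.22 dB.

7.2 dB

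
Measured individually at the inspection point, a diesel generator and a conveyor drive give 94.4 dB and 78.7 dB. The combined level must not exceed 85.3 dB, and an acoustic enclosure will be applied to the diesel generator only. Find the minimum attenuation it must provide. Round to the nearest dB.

Fixed contribution from the other source: Σ 10^(L/10) = 10^(78.7/10) = 7.413e+07 (78.70 dB).
The limit corresponds to 10^(85.3/10) = 3.388e+08; subtracting the fixed part leaves 2.647e+08 for the diesel generator, i.e. 84.23 dB.
Required insertion loss = 94.4 − 84.23 = 10.17 dB.

10 dB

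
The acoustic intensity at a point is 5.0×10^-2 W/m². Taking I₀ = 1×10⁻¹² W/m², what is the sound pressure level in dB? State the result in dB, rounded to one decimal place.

I/I₀ = 5.0×10^-2/10⁻¹² = 5.0×10^10, and L = 10·log₁₀(I/I₀).
L = 10·(0.6990 + 10) = 106.99 dB.

107.0 dB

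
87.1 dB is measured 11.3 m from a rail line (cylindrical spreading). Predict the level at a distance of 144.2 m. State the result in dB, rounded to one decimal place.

76.0 dB

For a line source, L₂ = L₁ − 10·log₁₀(r₂/r₁).
L₂ = 87.1 − 10·log₁₀(144.2/11.3) = 87.1 − 11.059 = 76.04 dB.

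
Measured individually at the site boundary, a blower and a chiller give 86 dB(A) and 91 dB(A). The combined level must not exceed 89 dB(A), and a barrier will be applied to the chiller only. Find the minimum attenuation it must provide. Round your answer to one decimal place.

5.0 dB

Everything except the chiller sums to 10^(86/10) = 3.981e+08 in linear terms, 86.00 dB(A).
To meet 89 dB(A) overall, the treated chiller may contribute at most 10^(89/10) − 3.981e+08 = 3.962e+08, i.e. 85.98 dB(A).
So the chiller must be reduced from 91 to 85.98 dB(A): IL = 5.02 dB.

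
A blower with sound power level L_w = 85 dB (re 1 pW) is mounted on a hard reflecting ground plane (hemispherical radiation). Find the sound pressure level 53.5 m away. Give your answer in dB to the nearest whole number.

42 dB

Free-field hemispherical radiation: L_p = L_w − 10·log₁₀(2π·r²), r = 53.5 m.
2π·r² = 1.798e+04 m², 10·log₁₀ of that is 42.549 dB.
L_p = 85 − 42.549 = 42.45 dB.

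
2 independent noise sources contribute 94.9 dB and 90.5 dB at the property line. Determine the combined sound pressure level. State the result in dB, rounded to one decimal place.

Incoherent sources combine by intensity addition: L_total = 10·log₁₀(Σ 10^(L_i/10)).
Σ 10^(L/10) = 10^(94.9/10) + 10^(90.5/10) = 4.212e+09.
L_total = 10·log₁₀(4.212e+09) = 96.25 dB.

96.2 dB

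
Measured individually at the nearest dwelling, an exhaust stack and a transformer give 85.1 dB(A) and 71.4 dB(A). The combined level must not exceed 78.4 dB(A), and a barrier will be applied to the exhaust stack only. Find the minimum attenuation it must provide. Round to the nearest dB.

Fixed contribution from the other source: Σ 10^(L/10) = 10^(71.4/10) = 1.380e+07 (71.40 dB(A)).
To meet 78.4 dB(A) overall, the treated exhaust stack may contribute at most 10^(78.4/10) − 1.380e+07 = 5.538e+07, i.e. 77.43 dB(A).
Required insertion loss = 85.1 − 77.43 = 7.67 dB.

8 dB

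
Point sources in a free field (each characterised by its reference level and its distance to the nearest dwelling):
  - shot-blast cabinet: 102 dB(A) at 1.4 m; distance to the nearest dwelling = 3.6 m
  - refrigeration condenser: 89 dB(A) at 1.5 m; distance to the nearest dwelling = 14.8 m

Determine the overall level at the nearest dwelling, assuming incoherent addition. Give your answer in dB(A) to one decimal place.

93.8 dB(A)

First find each source's level at the receiver (point-source: −20·log₁₀(r/r_ref)), then combine on an intensity basis.
shot-blast cabinet: 102 − 20·log₁₀(3.6/1.4) = 102 − 8.20 = 93.80 dB(A).
refrigeration condenser: 89 − 20·log₁₀(14.8/1.5) = 89 − 19.88 = 69.12 dB(A).
Σ 10^(L/10) = 2.405e+09 → L_total = 10·log₁₀(2.405e+09) = 93.81 dB(A).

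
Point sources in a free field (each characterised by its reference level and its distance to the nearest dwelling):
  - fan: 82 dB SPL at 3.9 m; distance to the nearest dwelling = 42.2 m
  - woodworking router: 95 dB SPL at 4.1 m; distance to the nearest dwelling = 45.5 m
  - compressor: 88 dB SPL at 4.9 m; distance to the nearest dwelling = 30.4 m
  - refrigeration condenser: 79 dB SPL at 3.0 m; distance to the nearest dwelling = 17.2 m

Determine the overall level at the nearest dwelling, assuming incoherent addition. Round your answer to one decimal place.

76.6 dB SPL

Propagate each source to the receiver with L = L_ref − 20·log₁₀(r/r_ref), then add intensities.
fan: 82 − 20·log₁₀(42.2/3.9) = 82 − 20.68 = 61.32 dB SPL.
woodworking router: 95 − 20·log₁₀(45.5/4.1) = 95 − 20.90 = 74.10 dB SPL.
compressor: 88 − 20·log₁₀(30.4/4.9) = 88 − 15.85 = 72.15 dB SPL.
refrigeration condenser: 79 − 20·log₁₀(17.2/3.0) = 79 − 15.17 = 63.83 dB SPL.
Σ 10^(L/10) = 4.584e+07 → L_total = 10·log₁₀(4.584e+07) = 76.61 dB SPL.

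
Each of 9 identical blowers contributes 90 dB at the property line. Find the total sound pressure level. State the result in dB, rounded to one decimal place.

N identical incoherent sources raise the level by 10·log₁₀ N.
L_total = 90 + 10·log₁₀(9) = 90 + 9.542 = 99.54 dB.

99.5 dB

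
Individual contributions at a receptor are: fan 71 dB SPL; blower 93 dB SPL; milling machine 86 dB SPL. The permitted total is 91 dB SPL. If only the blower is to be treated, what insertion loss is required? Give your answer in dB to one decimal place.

3.7 dB

Everything except the blower sums to 10^(71/10) + 10^(86/10) = 4.107e+08 in linear terms, 86.14 dB SPL.
The limit corresponds to 10^(91/10) = 1.259e+09; subtracting the fixed part leaves 8.482e+08 for the blower, i.e. 89.29 dB SPL.
So the blower must be reduced from 93 to 89.29 dB SPL: IL = 3.71 dB.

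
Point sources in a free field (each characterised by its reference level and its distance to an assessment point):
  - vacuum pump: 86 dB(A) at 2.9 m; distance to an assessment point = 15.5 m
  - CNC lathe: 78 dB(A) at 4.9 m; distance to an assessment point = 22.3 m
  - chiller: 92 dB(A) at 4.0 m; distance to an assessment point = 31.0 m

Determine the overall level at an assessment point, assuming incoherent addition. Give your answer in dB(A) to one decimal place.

76.4 dB(A)

First find each source's level at the receiver (point-source: −20·log₁₀(r/r_ref)), then combine on an intensity basis.
vacuum pump: 86 − 20·log₁₀(15.5/2.9) = 86 − 14.56 = 71.44 dB(A).
CNC lathe: 78 − 20·log₁₀(22.3/4.9) = 78 − 13.16 = 64.84 dB(A).
chiller: 92 − 20·log₁₀(31.0/4.0) = 92 − 17.79 = 74.21 dB(A).
Σ 10^(L/10) = 4.337e+07 → L_total = 10·log₁₀(4.337e+07) = 76.37 dB(A).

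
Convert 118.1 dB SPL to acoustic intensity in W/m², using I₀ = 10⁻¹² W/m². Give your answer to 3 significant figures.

0.646 W/m²

I/I₀ = 10^(118.1/10) = 6.457e+11, so I = 6.457e+11 × 10⁻¹² W/m².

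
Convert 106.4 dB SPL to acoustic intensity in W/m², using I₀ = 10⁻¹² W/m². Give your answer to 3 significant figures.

I/I₀ = 10^(106.4/10) = 4.365e+10, so I = 4.365e+10 × 10⁻¹² W/m².

0.0437 W/m²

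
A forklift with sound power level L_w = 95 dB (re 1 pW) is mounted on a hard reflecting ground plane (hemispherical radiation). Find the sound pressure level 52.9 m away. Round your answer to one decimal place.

Free-field hemispherical radiation: L_p = L_w − 10·log₁₀(2π·r²), r = 52.9 m.
2π·r² = 1.758e+04 m², 10·log₁₀ of that is 42.451 dB.
L_p = 95 − 42.451 = 52.55 dB.

52.5 dB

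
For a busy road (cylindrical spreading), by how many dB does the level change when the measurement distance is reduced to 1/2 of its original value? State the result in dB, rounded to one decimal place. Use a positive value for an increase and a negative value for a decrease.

A line source loses 3 dB per doubling of distance; generally ΔL = −10·log₁₀(r₂/r₁).
ΔL = −10·log₁₀(0.5) = +3.01 dB.

+3.0 dB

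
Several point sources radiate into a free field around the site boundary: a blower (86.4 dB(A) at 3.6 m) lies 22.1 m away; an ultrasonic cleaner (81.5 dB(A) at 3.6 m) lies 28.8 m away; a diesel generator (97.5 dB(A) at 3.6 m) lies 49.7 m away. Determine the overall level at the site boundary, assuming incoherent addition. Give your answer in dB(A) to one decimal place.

Apply inverse-square spreading to bring every level to the receiver, then sum 10^(L/10).
blower: 86.4 − 20·log₁₀(22.1/3.6) = 86.4 − 15.76 = 70.64 dB(A).
ultrasonic cleaner: 81.5 − 20·log₁₀(28.8/3.6) = 81.5 − 18.06 = 63.44 dB(A).
diesel generator: 97.5 − 20·log₁₀(49.7/3.6) = 97.5 − 22.80 = 74.70 dB(A).
Σ 10^(L/10) = 4.329e+07 → L_total = 10·log₁₀(4.329e+07) = 76.36 dB(A).

76.4 dB(A)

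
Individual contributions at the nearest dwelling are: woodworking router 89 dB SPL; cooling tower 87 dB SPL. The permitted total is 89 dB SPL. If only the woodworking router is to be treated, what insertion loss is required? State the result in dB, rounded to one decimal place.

The untreated sources together contribute 10^(87/10) = 5.012e+08, i.e. 87.00 dB SPL.
The limit corresponds to 10^(89/10) = 7.943e+08; subtracting the fixed part leaves 2.931e+08 for the woodworking router, i.e. 84.67 dB SPL.
Required insertion loss = 89 − 84.67 = 4.33 dB.

4.3 dB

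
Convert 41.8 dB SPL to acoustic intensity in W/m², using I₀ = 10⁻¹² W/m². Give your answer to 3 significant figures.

1.51e-08 W/m²

L = 10·log₁₀(I/I₀) ⇒ I = I₀·10^(L/10) = 10⁻¹² × 10^4.18.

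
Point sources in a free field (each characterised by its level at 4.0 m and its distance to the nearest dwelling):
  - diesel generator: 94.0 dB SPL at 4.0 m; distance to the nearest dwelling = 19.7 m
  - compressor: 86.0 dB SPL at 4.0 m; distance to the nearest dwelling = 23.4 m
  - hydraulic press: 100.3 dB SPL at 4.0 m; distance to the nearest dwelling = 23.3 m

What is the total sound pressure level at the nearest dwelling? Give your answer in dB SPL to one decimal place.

86.3 dB SPL

Propagate each source to the receiver with L = L_ref − 20·log₁₀(r/r_ref), then add intensities.
diesel generator: 94.0 − 20·log₁₀(19.7/4.0) = 94.0 − 13.85 = 80.15 dB SPL.
compressor: 86.0 − 20·log₁₀(23.4/4.0) = 86.0 − 15.34 = 70.66 dB SPL.
hydraulic press: 100.3 − 20·log₁₀(23.3/4.0) = 100.3 − 15.31 = 84.99 dB SPL.
Σ 10^(L/10) = 4.310e+08 → L_total = 10·log₁₀(4.310e+08) = 86.34 dB SPL.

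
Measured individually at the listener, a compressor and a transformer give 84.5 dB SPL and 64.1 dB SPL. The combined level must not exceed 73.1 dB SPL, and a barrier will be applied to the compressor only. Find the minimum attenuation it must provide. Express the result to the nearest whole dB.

Fixed contribution from the other source: Σ 10^(L/10) = 10^(64.1/10) = 2.570e+06 (64.10 dB SPL).
To meet 73.1 dB SPL overall, the treated compressor may contribute at most 10^(73.1/10) − 2.570e+06 = 1.785e+07, i.e. 72.52 dB SPL.
Required insertion loss = 84.5 − 72.52 = 11.98 dB.

12 dB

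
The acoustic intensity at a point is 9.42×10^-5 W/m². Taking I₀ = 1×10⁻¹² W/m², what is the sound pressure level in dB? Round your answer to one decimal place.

79.7 dB

L = 10·log₁₀(I/I₀) = 10·log₁₀(9.42×10^-5/10⁻¹²) = 10·log₁₀(9.42×10^7).
L = 10·(0.9741 + 7) = 79.74 dB.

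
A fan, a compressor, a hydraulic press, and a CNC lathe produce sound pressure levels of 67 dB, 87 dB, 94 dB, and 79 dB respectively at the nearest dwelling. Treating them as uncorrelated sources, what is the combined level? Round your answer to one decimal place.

Incoherent sources combine by intensity addition: L_total = 10·log₁₀(Σ 10^(L_i/10)).
Σ 10^(L/10) = 10^(67/10) + 10^(87/10) + 10^(94/10) + 10^(79/10) = 3.098e+09.
L_total = 10·log₁₀(3.098e+09) = 94.91 dB.

94.9 dB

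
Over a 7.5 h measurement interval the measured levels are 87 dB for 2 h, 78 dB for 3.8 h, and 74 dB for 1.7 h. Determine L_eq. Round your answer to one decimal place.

82.3 dB

The energy average is taken in the linear domain: L_eq = 10·log₁₀[(Σ tᵢ·10^(Lᵢ/10))/T], T = 7.5 h.
Σ tᵢ·10^(Lᵢ/10) = 2·10^(87/10) + 3.8·10^(78/10) + 1.7·10^(74/10) = 1.285e+09.
L_eq = 10·log₁₀(1.285e+09/7.5) = 82.34 dB.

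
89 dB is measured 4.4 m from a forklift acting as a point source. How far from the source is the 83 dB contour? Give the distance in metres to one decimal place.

For a point source L₁ − L₂ = 20·log₁₀(r₂/r₁), so r₂ = r₁·10^((L₁−L₂)/20).
r₂ = 4.4·10^((89−83)/20) = 4.4·10^(6.0/20) = 8.78 m.

8.8 m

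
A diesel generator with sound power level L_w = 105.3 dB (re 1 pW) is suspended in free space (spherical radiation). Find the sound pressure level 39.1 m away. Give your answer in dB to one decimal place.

62.5 dB

The power spreads over a sphere of area 4π·r², so L_p = L_w − 10·log₁₀(4π·r²).
4π·r² = 1.921e+04 m², 10·log₁₀ of that is 42.836 dB.
L_p = 105.3 − 42.836 = 62.46 dB.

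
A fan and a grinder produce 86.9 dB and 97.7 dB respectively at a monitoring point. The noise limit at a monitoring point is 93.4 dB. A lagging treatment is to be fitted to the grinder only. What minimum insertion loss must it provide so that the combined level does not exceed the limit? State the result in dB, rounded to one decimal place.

The untreated sources together contribute 10^(86.9/10) = 4.898e+08, i.e. 86.90 dB.
The limit corresponds to 10^(93.4/10) = 2.188e+09; subtracting the fixed part leaves 1.698e+09 for the grinder, i.e. 92.30 dB.
Required insertion loss = 97.7 − 92.30 = 5.40 dB.

5.4 dB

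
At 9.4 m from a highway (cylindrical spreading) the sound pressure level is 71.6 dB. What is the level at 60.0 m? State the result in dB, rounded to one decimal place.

Cylindrical spreading from a line source gives a 10·log₁₀(r₂/r₁) drop.
L₂ = 71.6 − 10·log₁₀(60.0/9.4) = 71.6 − 8.050 = 63.55 dB.

63.5 dB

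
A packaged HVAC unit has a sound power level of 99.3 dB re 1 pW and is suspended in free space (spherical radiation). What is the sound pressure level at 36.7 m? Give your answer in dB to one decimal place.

L_p = L_w − 10·log₁₀(4π·r²) with r = 36.7 m.
4π·r² = 1.693e+04 m², 10·log₁₀ of that is 42.285 dB.
L_p = 99.3 − 42.285 = 57.01 dB.

57.0 dB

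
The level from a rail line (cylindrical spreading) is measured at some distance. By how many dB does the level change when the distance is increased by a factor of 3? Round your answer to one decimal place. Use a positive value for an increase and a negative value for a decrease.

Line-source spreading: ΔL = −10·log₁₀(r₂/r₁).
ΔL = −10·log₁₀(3) = -4.77 dB.

-4.8 dB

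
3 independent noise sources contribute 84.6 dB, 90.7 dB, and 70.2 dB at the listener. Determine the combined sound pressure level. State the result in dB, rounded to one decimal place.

91.7 dB

For uncorrelated sources the intensities add, so convert each level to linear form, sum, and take 10·log₁₀ of the total.
Σ 10^(L/10) = 10^(84.6/10) + 10^(90.7/10) + 10^(70.2/10) = 1.474e+09.
L_total = 10·log₁₀(1.474e+09) = 91.68 dB.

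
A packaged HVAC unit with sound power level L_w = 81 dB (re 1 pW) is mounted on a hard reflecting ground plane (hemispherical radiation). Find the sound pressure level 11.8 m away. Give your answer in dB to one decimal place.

The power spreads over a hemisphere of area 2π·r², so L_p = L_w − 10·log₁₀(2π·r²).
2π·r² = 874.9 m², 10·log₁₀ of that is 29.419 dB.
L_p = 81 − 29.419 = 51.58 dB.

51.6 dB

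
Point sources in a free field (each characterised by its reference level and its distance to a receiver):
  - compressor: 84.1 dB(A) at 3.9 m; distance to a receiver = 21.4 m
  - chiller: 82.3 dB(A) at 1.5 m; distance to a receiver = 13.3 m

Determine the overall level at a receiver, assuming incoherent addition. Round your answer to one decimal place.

Propagate each source to the receiver with L = L_ref − 20·log₁₀(r/r_ref), then add intensities.
compressor: 84.1 − 20·log₁₀(21.4/3.9) = 84.1 − 14.79 = 69.31 dB(A).
chiller: 82.3 − 20·log₁₀(13.3/1.5) = 82.3 − 18.96 = 63.34 dB(A).
Σ 10^(L/10) = 1.070e+07 → L_total = 10·log₁₀(1.070e+07) = 70.29 dB(A).

70.3 dB(A)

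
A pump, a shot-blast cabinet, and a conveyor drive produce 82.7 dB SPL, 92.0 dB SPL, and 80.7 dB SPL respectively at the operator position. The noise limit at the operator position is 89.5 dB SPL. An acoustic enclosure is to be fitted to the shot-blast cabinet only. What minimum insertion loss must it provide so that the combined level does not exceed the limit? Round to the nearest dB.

4 dB

The untreated sources together contribute 10^(82.7/10) + 10^(80.7/10) = 3.037e+08, i.e. 84.82 dB SPL.
To meet 89.5 dB SPL overall, the treated shot-blast cabinet may contribute at most 10^(89.5/10) − 3.037e+08 = 5.876e+08, i.e. 87.69 dB SPL.
Required insertion loss = 92.0 − 87.69 = 4.31 dB.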